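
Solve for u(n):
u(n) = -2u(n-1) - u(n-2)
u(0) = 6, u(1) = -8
Characteristic equation: x² + 2x + 1 = 0, which is (x - (-1))².
Repeated root r = -1.
General solution: u(n) = (A + Bn)·(-1)^n.
From u(0) = 6: A = 6.
From u(1) = -8: (A + B)·(-1) = -8 ⇒ B = 2.
So u(n) = \left(2 n + 6\right) \cdot (-1)^n.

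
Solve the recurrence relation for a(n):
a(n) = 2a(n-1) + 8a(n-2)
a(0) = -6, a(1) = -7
Characteristic equation: x² - 2x - 8 = 0, which factors as (x - (-2))(x - (4)) = 0.
Roots r₁ = -2, r₂ = 4 (distinct).
General solution: a(n) = A·(-2)^n + B·(4)^n.
From a(0) = -6: A + B = -6.
From a(1) = -7: -2A + 4B = -7.
Solving: A = - \frac{17}{6}, B = - \frac{19}{6}.
So a(n) = - \frac{17 \left(-2\right)^{n}}{6} - \frac{19 \cdot 4^{n}}{6}.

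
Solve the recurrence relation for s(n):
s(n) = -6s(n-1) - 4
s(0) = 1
First-order linear non-homogeneous.
Homogeneous solution: s_h(n) = A·(-6)^n.
Try constant particular solution s_p = K: K = -6K - 4 ⇒ K = - \frac{4}{7}.
General: s(n) = A·(-6)^n - \frac{4}{7}.
Apply s(0) = 1: A - \frac{4}{7} = 1 ⇒ A = \frac{11}{7}.
So s(n) = \frac{11 \left(-6\right)^{n}}{7} - \frac{4}{7}.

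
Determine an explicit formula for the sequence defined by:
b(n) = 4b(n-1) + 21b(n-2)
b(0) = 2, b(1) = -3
Characteristic equation: x² - 4x - 21 = 0, which factors as (x - (-3))(x - (7)) = 0.
Roots r₁ = -3, r₂ = 7 (distinct).
General solution: b(n) = A·(-3)^n + B·(7)^n.
From b(0) = 2: A + B = 2.
From b(1) = -3: -3A + 7B = -3.
Solving: A = \frac{17}{10}, B = \frac{3}{10}.
So b(n) = \frac{17 \left(-3\right)^{n}}{10} + \frac{3 \cdot 7^{n}}{10}.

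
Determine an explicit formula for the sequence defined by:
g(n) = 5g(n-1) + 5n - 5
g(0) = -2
First-order linear with linear forcing.
Homogeneous solution: g_h(n) = A·(5)^n.
Try particular g_p(n) = pn + q. Substituting:
  pn + q = 5(p(n-1) + q) + 5n - 5.
Matching the n-coefficient: p = 5p + 5 ⇒ p = - \frac{5}{4}.
Matching constants: q = -5p + 5q - 5 ⇒ q = - \frac{5}{16}.
General: g(n) = A·(5)^n - \frac{5 n}{4} - \frac{5}{16}.
Apply g(0) = -2: A - \frac{5}{16} = -2 ⇒ A = - \frac{27}{16}.
So g(n) = - \frac{27 \cdot 5^{n}}{16} - \frac{5 n}{4} - \frac{5}{16}.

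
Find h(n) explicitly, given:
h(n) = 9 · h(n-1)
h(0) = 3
Pure geometric recurrence with ratio 9.
By induction h(n) = h(0) · (9)^n = 3 \cdot 9^{n}.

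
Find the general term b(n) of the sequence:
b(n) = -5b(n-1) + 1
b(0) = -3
First-order linear non-homogeneous.
Homogeneous solution: b_h(n) = A·(-5)^n.
Try constant particular solution b_p = K: K = -5K + 1 ⇒ K = \frac{1}{6}.
General: b(n) = A·(-5)^n + \frac{1}{6}.
Apply b(0) = -3: A + \frac{1}{6} = -3 ⇒ A = - \frac{19}{6}.
So b(n) = \frac{1}{6} - \frac{19 \left(-5\right)^{n}}{6}.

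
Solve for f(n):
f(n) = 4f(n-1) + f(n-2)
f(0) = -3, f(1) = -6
Characteristic equation: x² - 4x - 1 = 0.
Discriminant Δ = (4)² + 4·(1) = 20.
Roots r₁,₂ = (4 ± √20)/2, so r₁ = 2 + \sqrt{5}, r₂ = 2 - \sqrt{5}.
General solution: f(n) = A·r₁^n + B·r₂^n.
From the initial conditions, A + B = -3 and r₁A + r₂B = -6.
Since r₁ - r₂ = √20: A = (-6 - (-3)r₂)/√20 = - \frac{3}{2}, and B = -3 - A = - \frac{3}{2}.
So f(n) = \left(- \frac{3}{2}\right)\left(2 + \sqrt{5}\right)^n + \left(- \frac{3}{2}\right)\left(2 - \sqrt{5}\right)^n.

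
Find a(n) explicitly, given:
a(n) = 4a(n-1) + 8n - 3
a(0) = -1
First-order linear with linear forcing.
Homogeneous solution: a_h(n) = A·(4)^n.
Try particular a_p(n) = pn + q. Substituting:
  pn + q = 4(p(n-1) + q) + 8n - 3.
Matching the n-coefficient: p = 4p + 8 ⇒ p = - \frac{8}{3}.
Matching constants: q = -4p + 4q - 3 ⇒ q = - \frac{23}{9}.
General: a(n) = A·(4)^n - \frac{8 n}{3} - \frac{23}{9}.
Apply a(0) = -1: A - \frac{23}{9} = -1 ⇒ A = \frac{14}{9}.
So a(n) = \frac{14 \cdot 4^{n}}{9} - \frac{8 n}{3} - \frac{23}{9}.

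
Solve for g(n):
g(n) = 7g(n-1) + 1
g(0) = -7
First-order linear non-homogeneous.
Homogeneous solution: g_h(n) = A·(7)^n.
Try constant particular solution g_p = K: K = 7K + 1 ⇒ K = - \frac{1}{6}.
General: g(n) = A·(7)^n - \frac{1}{6}.
Apply g(0) = -7: A - \frac{1}{6} = -7 ⇒ A = - \frac{41}{6}.
So g(n) = - \frac{41 \cdot 7^{n}}{6} - \frac{1}{6}.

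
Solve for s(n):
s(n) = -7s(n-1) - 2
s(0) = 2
First-order linear non-homogeneous.
Homogeneous solution: s_h(n) = A·(-7)^n.
Try constant particular solution s_p = K: K = -7K - 2 ⇒ K = - \frac{1}{4}.
General: s(n) = A·(-7)^n - \frac{1}{4}.
Apply s(0) = 2: A - \frac{1}{4} = 2 ⇒ A = \frac{9}{4}.
So s(n) = \frac{9 \left(-7\right)^{n}}{4} - \frac{1}{4}.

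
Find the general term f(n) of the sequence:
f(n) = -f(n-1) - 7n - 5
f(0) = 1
First-order linear with linear forcing.
Homogeneous solution: f_h(n) = A·(-1)^n.
Try particular f_p(n) = pn + q. Substituting:
  pn + q = -(p(n-1) + q) - 7n - 5.
Matching the n-coefficient: p = -p - 7 ⇒ p = - \frac{7}{2}.
Matching constants: q = p - q - 5 ⇒ q = - \frac{17}{4}.
General: f(n) = A·(-1)^n - \frac{7 n}{2} - \frac{17}{4}.
Apply f(0) = 1: A - \frac{17}{4} = 1 ⇒ A = \frac{21}{4}.
So f(n) = \frac{21 \left(-1\right)^{n}}{4} - \frac{7 n}{2} - \frac{17}{4}.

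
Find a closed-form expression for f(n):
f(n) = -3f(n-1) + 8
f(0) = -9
First-order linear non-homogeneous.
Homogeneous solution: f_h(n) = A·(-3)^n.
Try constant particular solution f_p = K: K = -3K + 8 ⇒ K = 2.
General: f(n) = A·(-3)^n + 2.
Apply f(0) = -9: A + 2 = -9 ⇒ A = -11.
So f(n) = 2 - 11 \left(-3\right)^{n}.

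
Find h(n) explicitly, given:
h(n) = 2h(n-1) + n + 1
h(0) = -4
First-order linear with linear forcing.
Homogeneous solution: h_h(n) = A·(2)^n.
Try particular h_p(n) = pn + q. Substituting:
  pn + q = 2(p(n-1) + q) + n + 1.
Matching the n-coefficient: p = 2p + 1 ⇒ p = -1.
Matching constants: q = -2p + 2q + 1 ⇒ q = -3.
General: h(n) = A·(2)^n - n - 3.
Apply h(0) = -4: A - 3 = -4 ⇒ A = -1.
So h(n) = - 2^{n} - n - 3.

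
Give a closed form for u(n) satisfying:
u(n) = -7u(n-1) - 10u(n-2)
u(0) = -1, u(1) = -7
Characteristic equation: x² + 7x + 10 = 0, which factors as (x - (-2))(x - (-5)) = 0.
Roots r₁ = -2, r₂ = -5 (distinct).
General solution: u(n) = A·(-2)^n + B·(-5)^n.
From u(0) = -1: A + B = -1.
From u(1) = -7: -2A - 5B = -7.
Solving: A = -4, B = 3.
So u(n) = - 4 \left(-2\right)^{n} + 3 \left(-5\right)^{n}.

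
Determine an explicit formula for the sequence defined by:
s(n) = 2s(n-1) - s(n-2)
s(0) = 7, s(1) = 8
Characteristic equation: x² - 2x + 1 = 0, which is (x - (1))².
Repeated root r = 1.
General solution: s(n) = (A + Bn)·(1)^n.
From s(0) = 7: A = 7.
From s(1) = 8: (A + B)·(1) = 8 ⇒ B = 1.
So s(n) = \left(n + 7\right) \cdot (1)^n.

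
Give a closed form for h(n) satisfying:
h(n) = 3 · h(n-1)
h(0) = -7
Pure geometric recurrence with ratio 3.
By induction h(n) = h(0) · (3)^n = - 7 \cdot 3^{n}.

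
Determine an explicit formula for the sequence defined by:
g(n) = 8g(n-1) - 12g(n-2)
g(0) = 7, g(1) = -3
Characteristic equation: x² - 8x + 12 = 0, which factors as (x - (2))(x - (6)) = 0.
Roots r₁ = 2, r₂ = 6 (distinct).
General solution: g(n) = A·(2)^n + B·(6)^n.
From g(0) = 7: A + B = 7.
From g(1) = -3: 2A + 6B = -3.
Solving: A = \frac{45}{4}, B = - \frac{17}{4}.
So g(n) = \frac{45 \cdot 2^{n}}{4} - \frac{17 \cdot 6^{n}}{4}.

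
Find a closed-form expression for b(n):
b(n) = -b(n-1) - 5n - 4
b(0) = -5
First-order linear with linear forcing.
Homogeneous solution: b_h(n) = A·(-1)^n.
Try particular b_p(n) = pn + q. Substituting:
  pn + q = -(p(n-1) + q) - 5n - 4.
Matching the n-coefficient: p = -p - 5 ⇒ p = - \frac{5}{2}.
Matching constants: q = p - q - 4 ⇒ q = - \frac{13}{4}.
General: b(n) = A·(-1)^n - \frac{5 n}{2} - \frac{13}{4}.
Apply b(0) = -5: A - \frac{13}{4} = -5 ⇒ A = - \frac{7}{4}.
So b(n) = - \frac{7 \left(-1\right)^{n}}{4} - \frac{5 n}{2} - \frac{13}{4}.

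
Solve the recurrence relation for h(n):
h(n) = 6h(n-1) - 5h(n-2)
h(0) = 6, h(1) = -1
Characteristic equation: x² - 6x + 5 = 0, which factors as (x - (5))(x - (1)) = 0.
Roots r₁ = 5, r₂ = 1 (distinct).
General solution: h(n) = A·(5)^n + B·(1)^n.
From h(0) = 6: A + B = 6.
From h(1) = -1: 5A + B = -1.
Solving: A = - \frac{7}{4}, B = \frac{31}{4}.
So h(n) = \frac{31}{4} - \frac{7 \cdot 5^{n}}{4}.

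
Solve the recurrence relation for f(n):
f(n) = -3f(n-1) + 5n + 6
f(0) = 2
First-order linear with linear forcing.
Homogeneous solution: f_h(n) = A·(-3)^n.
Try particular f_p(n) = pn + q. Substituting:
  pn + q = -3(p(n-1) + q) + 5n + 6.
Matching the n-coefficient: p = -3p + 5 ⇒ p = \frac{5}{4}.
Matching constants: q = 3p - 3q + 6 ⇒ q = \frac{39}{16}.
General: f(n) = A·(-3)^n + \frac{5 n}{4} + \frac{39}{16}.
Apply f(0) = 2: A + \frac{39}{16} = 2 ⇒ A = - \frac{7}{16}.
So f(n) = - \frac{7 \left(-3\right)^{n}}{16} + \frac{5 n}{4} + \frac{39}{16}.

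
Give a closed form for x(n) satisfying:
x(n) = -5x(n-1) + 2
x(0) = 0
First-order linear non-homogeneous.
Homogeneous solution: x_h(n) = A·(-5)^n.
Try constant particular solution x_p = K: K = -5K + 2 ⇒ K = \frac{1}{3}.
General: x(n) = A·(-5)^n + \frac{1}{3}.
Apply x(0) = 0: A + \frac{1}{3} = 0 ⇒ A = - \frac{1}{3}.
So x(n) = \frac{1}{3} - \frac{\left(-5\right)^{n}}{3}.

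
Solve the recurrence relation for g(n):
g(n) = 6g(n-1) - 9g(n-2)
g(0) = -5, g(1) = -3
Characteristic equation: x² - 6x + 9 = 0, which is (x - (3))².
Repeated root r = 3.
General solution: g(n) = (A + Bn)·(3)^n.
From g(0) = -5: A = -5.
From g(1) = -3: (A + B)·(3) = -3 ⇒ B = 4.
So g(n) = \left(4 n - 5\right) \cdot (3)^n.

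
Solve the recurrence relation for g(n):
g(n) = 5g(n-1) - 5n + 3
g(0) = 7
First-order linear with linear forcing.
Homogeneous solution: g_h(n) = A·(5)^n.
Try particular g_p(n) = pn + q. Substituting:
  pn + q = 5(p(n-1) + q) - 5n + 3.
Matching the n-coefficient: p = 5p - 5 ⇒ p = \frac{5}{4}.
Matching constants: q = -5p + 5q + 3 ⇒ q = \frac{13}{16}.
General: g(n) = A·(5)^n + \frac{5 n}{4} + \frac{13}{16}.
Apply g(0) = 7: A + \frac{13}{16} = 7 ⇒ A = \frac{99}{16}.
So g(n) = \frac{99 \cdot 5^{n}}{16} + \frac{5 n}{4} + \frac{13}{16}.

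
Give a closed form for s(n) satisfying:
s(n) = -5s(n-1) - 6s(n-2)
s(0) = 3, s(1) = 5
Characteristic equation: x² + 5x + 6 = 0, which factors as (x - (-2))(x - (-3)) = 0.
Roots r₁ = -2, r₂ = -3 (distinct).
General solution: s(n) = A·(-2)^n + B·(-3)^n.
From s(0) = 3: A + B = 3.
From s(1) = 5: -2A - 3B = 5.
Solving: A = 14, B = -11.
So s(n) = 14 \left(-2\right)^{n} - 11 \left(-3\right)^{n}.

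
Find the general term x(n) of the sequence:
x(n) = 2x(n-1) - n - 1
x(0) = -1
First-order linear with linear forcing.
Homogeneous solution: x_h(n) = A·(2)^n.
Try particular x_p(n) = pn + q. Substituting:
  pn + q = 2(p(n-1) + q) - n - 1.
Matching the n-coefficient: p = 2p - 1 ⇒ p = 1.
Matching constants: q = -2p + 2q - 1 ⇒ q = 3.
General: x(n) = A·(2)^n + n + 3.
Apply x(0) = -1: A + 3 = -1 ⇒ A = -4.
So x(n) = - 4 \cdot 2^{n} + n + 3.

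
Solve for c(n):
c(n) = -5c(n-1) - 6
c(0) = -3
First-order linear non-homogeneous.
Homogeneous solution: c_h(n) = A·(-5)^n.
Try constant particular solution c_p = K: K = -5K - 6 ⇒ K = -1.
General: c(n) = A·(-5)^n - 1.
Apply c(0) = -3: A - 1 = -3 ⇒ A = -2.
So c(n) = - 2 \left(-5\right)^{n} - 1.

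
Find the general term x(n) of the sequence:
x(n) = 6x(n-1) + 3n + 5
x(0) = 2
First-order linear with linear forcing.
Homogeneous solution: x_h(n) = A·(6)^n.
Try particular x_p(n) = pn + q. Substituting:
  pn + q = 6(p(n-1) + q) + 3n + 5.
Matching the n-coefficient: p = 6p + 3 ⇒ p = - \frac{3}{5}.
Matching constants: q = -6p + 6q + 5 ⇒ q = - \frac{43}{25}.
General: x(n) = A·(6)^n - \frac{3 n}{5} - \frac{43}{25}.
Apply x(0) = 2: A - \frac{43}{25} = 2 ⇒ A = \frac{93}{25}.
So x(n) = \frac{93 \cdot 6^{n}}{25} - \frac{3 n}{5} - \frac{43}{25}.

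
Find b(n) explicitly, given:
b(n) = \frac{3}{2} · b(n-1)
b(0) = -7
Pure geometric recurrence with ratio \frac{3}{2}.
By induction b(n) = b(0) · (\frac{3}{2})^n = - 7 \left(\frac{3}{2}\right)^{n}.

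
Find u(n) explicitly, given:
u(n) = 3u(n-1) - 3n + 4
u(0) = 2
First-order linear with linear forcing.
Homogeneous solution: u_h(n) = A·(3)^n.
Try particular u_p(n) = pn + q. Substituting:
  pn + q = 3(p(n-1) + q) - 3n + 4.
Matching the n-coefficient: p = 3p - 3 ⇒ p = \frac{3}{2}.
Matching constants: q = -3p + 3q + 4 ⇒ q = \frac{1}{4}.
General: u(n) = A·(3)^n + \frac{3 n}{2} + \frac{1}{4}.
Apply u(0) = 2: A + \frac{1}{4} = 2 ⇒ A = \frac{7}{4}.
So u(n) = \frac{7 \cdot 3^{n}}{4} + \frac{3 n}{2} + \frac{1}{4}.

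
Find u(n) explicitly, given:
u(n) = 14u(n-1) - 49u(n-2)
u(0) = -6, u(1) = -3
Characteristic equation: x² - 14x + 49 = 0, which is (x - (7))².
Repeated root r = 7.
General solution: u(n) = (A + Bn)·(7)^n.
From u(0) = -6: A = -6.
From u(1) = -3: (A + B)·(7) = -3 ⇒ B = \frac{39}{7}.
So u(n) = \left(\frac{39 n}{7} - 6\right) \cdot (7)^n.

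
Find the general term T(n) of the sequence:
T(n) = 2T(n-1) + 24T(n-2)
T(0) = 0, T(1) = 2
Characteristic equation: x² - 2x - 24 = 0, which factors as (x - (-4))(x - (6)) = 0.
Roots r₁ = -4, r₂ = 6 (distinct).
General solution: T(n) = A·(-4)^n + B·(6)^n.
From T(0) = 0: A + B = 0.
From T(1) = 2: -4A + 6B = 2.
Solving: A = - \frac{1}{5}, B = \frac{1}{5}.
So T(n) = - \frac{\left(-4\right)^{n}}{5} + \frac{6^{n}}{5}.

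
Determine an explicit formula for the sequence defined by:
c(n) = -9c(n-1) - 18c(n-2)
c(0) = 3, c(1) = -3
Characteristic equation: x² + 9x + 18 = 0, which factors as (x - (-3))(x - (-6)) = 0.
Roots r₁ = -3, r₂ = -6 (distinct).
General solution: c(n) = A·(-3)^n + B·(-6)^n.
From c(0) = 3: A + B = 3.
From c(1) = -3: -3A - 6B = -3.
Solving: A = 5, B = -2.
So c(n) = 5 \left(-3\right)^{n} - 2 \left(-6\right)^{n}.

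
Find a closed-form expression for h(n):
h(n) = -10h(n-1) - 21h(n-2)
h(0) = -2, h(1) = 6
Characteristic equation: x² + 10x + 21 = 0, which factors as (x - (-3))(x - (-7)) = 0.
Roots r₁ = -3, r₂ = -7 (distinct).
General solution: h(n) = A·(-3)^n + B·(-7)^n.
From h(0) = -2: A + B = -2.
From h(1) = 6: -3A - 7B = 6.
Solving: A = -2, B = 0.
So h(n) = - 2 \left(-3\right)^{n}.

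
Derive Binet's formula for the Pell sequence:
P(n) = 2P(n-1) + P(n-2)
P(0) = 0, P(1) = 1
This is the Pell sequence.
Characteristic equation: x² - 2x - 1 = 0; roots r₁ = 1 + \sqrt{2}, r₂ = 1 - \sqrt{2}.
General: P(n) = A·r₁^n + B·r₂^n. Solving with P(0)=0, P(1)=1 gives A = \frac{\sqrt{2}}{4}, B = - \frac{\sqrt{2}}{4}.
So P(n) = \frac{\sqrt{2} \left(- \left(1 - \sqrt{2}\right)^{n} + \left(1 + \sqrt{2}\right)^{n}\right)}{4}.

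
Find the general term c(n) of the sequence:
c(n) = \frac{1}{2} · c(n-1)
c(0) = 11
Pure geometric recurrence with ratio \frac{1}{2}.
By induction c(n) = c(0) · (\frac{1}{2})^n = 11 \cdot 2^{- n}.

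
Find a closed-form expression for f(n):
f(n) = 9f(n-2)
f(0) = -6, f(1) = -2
Characteristic equation: x² - 9 = 0, which factors as (x - (-3))(x - (3)) = 0.
Roots r₁ = -3, r₂ = 3 (distinct).
General solution: f(n) = A·(-3)^n + B·(3)^n.
From f(0) = -6: A + B = -6.
From f(1) = -2: -3A + 3B = -2.
Solving: A = - \frac{8}{3}, B = - \frac{10}{3}.
So f(n) = - \frac{8 \left(-3\right)^{n}}{3} - \frac{10 \cdot 3^{n}}{3}.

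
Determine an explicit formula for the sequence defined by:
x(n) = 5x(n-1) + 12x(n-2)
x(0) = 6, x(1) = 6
Characteristic equation: x² - 5x - 12 = 0.
Discriminant Δ = (5)² + 4·(12) = 73.
Roots r₁,₂ = (5 ± √73)/2, so r₁ = \frac{5}{2} + \frac{\sqrt{73}}{2}, r₂ = \frac{5}{2} - \frac{\sqrt{73}}{2}.
General solution: x(n) = A·r₁^n + B·r₂^n.
From the initial conditions, A + B = 6 and r₁A + r₂B = 6.
Since r₁ - r₂ = √73: A = (6 - (6)r₂)/√73 = 3 - \frac{9 \sqrt{73}}{73}, and B = 6 - A = \frac{9 \sqrt{73}}{73} + 3.
So x(n) = \left(3 - \frac{9 \sqrt{73}}{73}\right)\left(\frac{5}{2} + \frac{\sqrt{73}}{2}\right)^n + \left(\frac{9 \sqrt{73}}{73} + 3\right)\left(\frac{5}{2} - \frac{\sqrt{73}}{2}\right)^n.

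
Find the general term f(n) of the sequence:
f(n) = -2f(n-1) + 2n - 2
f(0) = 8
First-order linear with linear forcing.
Homogeneous solution: f_h(n) = A·(-2)^n.
Try particular f_p(n) = pn + q. Substituting:
  pn + q = -2(p(n-1) + q) + 2n - 2.
Matching the n-coefficient: p = -2p + 2 ⇒ p = \frac{2}{3}.
Matching constants: q = 2p - 2q - 2 ⇒ q = - \frac{2}{9}.
General: f(n) = A·(-2)^n + \frac{2 n}{3} - \frac{2}{9}.
Apply f(0) = 8: A - \frac{2}{9} = 8 ⇒ A = \frac{74}{9}.
So f(n) = \frac{74 \left(-2\right)^{n}}{9} + \frac{2 n}{3} - \frac{2}{9}.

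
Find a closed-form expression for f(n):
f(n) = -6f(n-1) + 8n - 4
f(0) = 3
First-order linear with linear forcing.
Homogeneous solution: f_h(n) = A·(-6)^n.
Try particular f_p(n) = pn + q. Substituting:
  pn + q = -6(p(n-1) + q) + 8n - 4.
Matching the n-coefficient: p = -6p + 8 ⇒ p = \frac{8}{7}.
Matching constants: q = 6p - 6q - 4 ⇒ q = \frac{20}{49}.
General: f(n) = A·(-6)^n + \frac{8 n}{7} + \frac{20}{49}.
Apply f(0) = 3: A + \frac{20}{49} = 3 ⇒ A = \frac{127}{49}.
So f(n) = \frac{127 \left(-6\right)^{n}}{49} + \frac{8 n}{7} + \frac{20}{49}.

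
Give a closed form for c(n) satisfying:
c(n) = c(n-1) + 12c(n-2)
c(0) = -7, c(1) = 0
Characteristic equation: x² - x - 12 = 0, which factors as (x - (4))(x - (-3)) = 0.
Roots r₁ = 4, r₂ = -3 (distinct).
General solution: c(n) = A·(4)^n + B·(-3)^n.
From c(0) = -7: A + B = -7.
From c(1) = 0: 4A - 3B = 0.
Solving: A = -3, B = -4.
So c(n) = - 4 \left(-3\right)^{n} - 3 \cdot 4^{n}.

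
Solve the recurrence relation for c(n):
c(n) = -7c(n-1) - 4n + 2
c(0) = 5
First-order linear with linear forcing.
Homogeneous solution: c_h(n) = A·(-7)^n.
Try particular c_p(n) = pn + q. Substituting:
  pn + q = -7(p(n-1) + q) - 4n + 2.
Matching the n-coefficient: p = -7p - 4 ⇒ p = - \frac{1}{2}.
Matching constants: q = 7p - 7q + 2 ⇒ q = - \frac{3}{16}.
General: c(n) = A·(-7)^n - \frac{n}{2} - \frac{3}{16}.
Apply c(0) = 5: A - \frac{3}{16} = 5 ⇒ A = \frac{83}{16}.
So c(n) = \frac{83 \left(-7\right)^{n}}{16} - \frac{n}{2} - \frac{3}{16}.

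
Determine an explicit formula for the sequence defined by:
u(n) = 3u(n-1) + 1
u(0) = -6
First-order linear non-homogeneous.
Homogeneous solution: u_h(n) = A·(3)^n.
Try constant particular solution u_p = K: K = 3K + 1 ⇒ K = - \frac{1}{2}.
General: u(n) = A·(3)^n - \frac{1}{2}.
Apply u(0) = -6: A - \frac{1}{2} = -6 ⇒ A = - \frac{11}{2}.
So u(n) = - \frac{11 \cdot 3^{n}}{2} - \frac{1}{2}.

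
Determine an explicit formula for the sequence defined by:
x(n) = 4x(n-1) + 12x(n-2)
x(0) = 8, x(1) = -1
Characteristic equation: x² - 4x - 12 = 0, which factors as (x - (-2))(x - (6)) = 0.
Roots r₁ = -2, r₂ = 6 (distinct).
General solution: x(n) = A·(-2)^n + B·(6)^n.
From x(0) = 8: A + B = 8.
From x(1) = -1: -2A + 6B = -1.
Solving: A = \frac{49}{8}, B = \frac{15}{8}.
So x(n) = \frac{49 \left(-2\right)^{n}}{8} + \frac{15 \cdot 6^{n}}{8}.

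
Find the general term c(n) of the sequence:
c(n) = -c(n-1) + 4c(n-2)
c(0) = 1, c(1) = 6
Characteristic equation: x² + x - 4 = 0.
Discriminant Δ = (-1)² + 4·(4) = 17.
Roots r₁,₂ = (-1 ± √17)/2, so r₁ = - \frac{1}{2} + \frac{\sqrt{17}}{2}, r₂ = - \frac{\sqrt{17}}{2} - \frac{1}{2}.
General solution: c(n) = A·r₁^n + B·r₂^n.
From the initial conditions, A + B = 1 and r₁A + r₂B = 6.
Since r₁ - r₂ = √17: A = (6 - (1)r₂)/√17 = \frac{1}{2} + \frac{13 \sqrt{17}}{34}, and B = 1 - A = \frac{1}{2} - \frac{13 \sqrt{17}}{34}.
So c(n) = \left(\frac{1}{2} + \frac{13 \sqrt{17}}{34}\right)\left(- \frac{1}{2} + \frac{\sqrt{17}}{2}\right)^n + \left(\frac{1}{2} - \frac{13 \sqrt{17}}{34}\right)\left(- \frac{\sqrt{17}}{2} - \frac{1}{2}\right)^n.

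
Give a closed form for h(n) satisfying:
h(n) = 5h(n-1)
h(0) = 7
This is a homogeneous first-order recurrence with ratio 5.
By induction h(n) = h(0) · (5)^n = 7 \cdot 5^{n}.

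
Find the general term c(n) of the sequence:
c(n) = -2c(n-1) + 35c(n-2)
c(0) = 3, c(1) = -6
Characteristic equation: x² + 2x - 35 = 0, which factors as (x - (-7))(x - (5)) = 0.
Roots r₁ = -7, r₂ = 5 (distinct).
General solution: c(n) = A·(-7)^n + B·(5)^n.
From c(0) = 3: A + B = 3.
From c(1) = -6: -7A + 5B = -6.
Solving: A = \frac{7}{4}, B = \frac{5}{4}.
So c(n) = \frac{7 \left(-7\right)^{n}}{4} + \frac{5 \cdot 5^{n}}{4}.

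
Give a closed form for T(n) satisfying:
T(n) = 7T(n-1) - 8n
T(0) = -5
First-order linear with linear forcing.
Homogeneous solution: T_h(n) = A·(7)^n.
Try particular T_p(n) = pn + q. Substituting:
  pn + q = 7(p(n-1) + q) - 8n.
Matching the n-coefficient: p = 7p - 8 ⇒ p = \frac{4}{3}.
Matching constants: q = -7p + 7q ⇒ q = \frac{14}{9}.
General: T(n) = A·(7)^n + \frac{4 n}{3} + \frac{14}{9}.
Apply T(0) = -5: A + \frac{14}{9} = -5 ⇒ A = - \frac{59}{9}.
So T(n) = - \frac{59 \cdot 7^{n}}{9} + \frac{4 n}{3} + \frac{14}{9}.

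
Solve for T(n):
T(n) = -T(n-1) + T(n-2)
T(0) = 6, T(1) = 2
Characteristic equation: x² + x - 1 = 0.
Discriminant Δ = (-1)² + 4·(1) = 5.
Roots r₁,₂ = (-1 ± √5)/2, so r₁ = - \frac{1}{2} + \frac{\sqrt{5}}{2}, r₂ = - \frac{\sqrt{5}}{2} - \frac{1}{2}.
General solution: T(n) = A·r₁^n + B·r₂^n.
From the initial conditions, A + B = 6 and r₁A + r₂B = 2.
Since r₁ - r₂ = √5: A = (2 - (6)r₂)/√5 = \sqrt{5} + 3, and B = 6 - A = 3 - \sqrt{5}.
So T(n) = \left(\sqrt{5} + 3\right)\left(- \frac{1}{2} + \frac{\sqrt{5}}{2}\right)^n + \left(3 - \sqrt{5}\right)\left(- \frac{\sqrt{5}}{2} - \frac{1}{2}\right)^n.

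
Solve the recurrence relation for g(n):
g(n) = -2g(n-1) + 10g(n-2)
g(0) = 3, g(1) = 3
Characteristic equation: x² + 2x - 10 = 0.
Discriminant Δ = (-2)² + 4·(10) = 44.
Roots r₁,₂ = (-2 ± √44)/2, so r₁ = -1 + \sqrt{11}, r₂ = - \sqrt{11} - 1.
General solution: g(n) = A·r₁^n + B·r₂^n.
From the initial conditions, A + B = 3 and r₁A + r₂B = 3.
Since r₁ - r₂ = √44: A = (3 - (3)r₂)/√44 = \frac{3 \sqrt{11}}{11} + \frac{3}{2}, and B = 3 - A = \frac{3}{2} - \frac{3 \sqrt{11}}{11}.
So g(n) = \left(\frac{3 \sqrt{11}}{11} + \frac{3}{2}\right)\left(-1 + \sqrt{11}\right)^n + \left(\frac{3}{2} - \frac{3 \sqrt{11}}{11}\right)\left(- \sqrt{11} - 1\right)^n.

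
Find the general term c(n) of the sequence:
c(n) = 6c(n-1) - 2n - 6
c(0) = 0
First-order linear with linear forcing.
Homogeneous solution: c_h(n) = A·(6)^n.
Try particular c_p(n) = pn + q. Substituting:
  pn + q = 6(p(n-1) + q) - 2n - 6.
Matching the n-coefficient: p = 6p - 2 ⇒ p = \frac{2}{5}.
Matching constants: q = -6p + 6q - 6 ⇒ q = \frac{42}{25}.
General: c(n) = A·(6)^n + \frac{2 n}{5} + \frac{42}{25}.
Apply c(0) = 0: A + \frac{42}{25} = 0 ⇒ A = - \frac{42}{25}.
So c(n) = - \frac{42 \cdot 6^{n}}{25} + \frac{2 n}{5} + \frac{42}{25}.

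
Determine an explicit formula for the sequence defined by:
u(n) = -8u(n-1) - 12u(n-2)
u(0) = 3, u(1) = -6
Characteristic equation: x² + 8x + 12 = 0, which factors as (x - (-6))(x - (-2)) = 0.
Roots r₁ = -6, r₂ = -2 (distinct).
General solution: u(n) = A·(-6)^n + B·(-2)^n.
From u(0) = 3: A + B = 3.
From u(1) = -6: -6A - 2B = -6.
Solving: A = 0, B = 3.
So u(n) = 3 \left(-2\right)^{n}.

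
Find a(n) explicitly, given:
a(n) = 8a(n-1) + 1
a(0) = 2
First-order linear non-homogeneous.
Homogeneous solution: a_h(n) = A·(8)^n.
Try constant particular solution a_p = K: K = 8K + 1 ⇒ K = - \frac{1}{7}.
General: a(n) = A·(8)^n - \frac{1}{7}.
Apply a(0) = 2: A - \frac{1}{7} = 2 ⇒ A = \frac{15}{7}.
So a(n) = \frac{15 \cdot 8^{n}}{7} - \frac{1}{7}.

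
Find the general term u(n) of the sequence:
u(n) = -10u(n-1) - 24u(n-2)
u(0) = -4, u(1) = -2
Characteristic equation: x² + 10x + 24 = 0, which factors as (x - (-6))(x - (-4)) = 0.
Roots r₁ = -6, r₂ = -4 (distinct).
General solution: u(n) = A·(-6)^n + B·(-4)^n.
From u(0) = -4: A + B = -4.
From u(1) = -2: -6A - 4B = -2.
Solving: A = 9, B = -13.
So u(n) = - 13 \left(-4\right)^{n} + 9 \left(-6\right)^{n}.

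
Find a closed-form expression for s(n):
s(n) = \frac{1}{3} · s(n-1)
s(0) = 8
Pure geometric recurrence with ratio \frac{1}{3}.
By induction s(n) = s(0) · (\frac{1}{3})^n = 8 \cdot 3^{- n}.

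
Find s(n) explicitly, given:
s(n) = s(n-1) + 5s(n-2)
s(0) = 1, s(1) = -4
Characteristic equation: x² - x - 5 = 0.
Discriminant Δ = (1)² + 4·(5) = 21.
Roots r₁,₂ = (1 ± √21)/2, so r₁ = \frac{1}{2} + \frac{\sqrt{21}}{2}, r₂ = \frac{1}{2} - \frac{\sqrt{21}}{2}.
General solution: s(n) = A·r₁^n + B·r₂^n.
From the initial conditions, A + B = 1 and r₁A + r₂B = -4.
Since r₁ - r₂ = √21: A = (-4 - (1)r₂)/√21 = \frac{1}{2} - \frac{3 \sqrt{21}}{14}, and B = 1 - A = \frac{1}{2} + \frac{3 \sqrt{21}}{14}.
So s(n) = \left(\frac{1}{2} - \frac{3 \sqrt{21}}{14}\right)\left(\frac{1}{2} + \frac{\sqrt{21}}{2}\right)^n + \left(\frac{1}{2} + \frac{3 \sqrt{21}}{14}\right)\left(\frac{1}{2} - \frac{\sqrt{21}}{2}\right)^n.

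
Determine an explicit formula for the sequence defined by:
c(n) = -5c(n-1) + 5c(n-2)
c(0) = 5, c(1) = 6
Characteristic equation: x² + 5x - 5 = 0.
Discriminant Δ = (-5)² + 4·(5) = 45.
Roots r₁,₂ = (-5 ± √45)/2, so r₁ = - \frac{5}{2} + \frac{3 \sqrt{5}}{2}, r₂ = - \frac{3 \sqrt{5}}{2} - \frac{5}{2}.
General solution: c(n) = A·r₁^n + B·r₂^n.
From the initial conditions, A + B = 5 and r₁A + r₂B = 6.
Since r₁ - r₂ = √45: A = (6 - (5)r₂)/√45 = \frac{5}{2} + \frac{37 \sqrt{5}}{30}, and B = 5 - A = \frac{5}{2} - \frac{37 \sqrt{5}}{30}.
So c(n) = \left(\frac{5}{2} + \frac{37 \sqrt{5}}{30}\right)\left(- \frac{5}{2} + \frac{3 \sqrt{5}}{2}\right)^n + \left(\frac{5}{2} - \frac{37 \sqrt{5}}{30}\right)\left(- \frac{3 \sqrt{5}}{2} - \frac{5}{2}\right)^n.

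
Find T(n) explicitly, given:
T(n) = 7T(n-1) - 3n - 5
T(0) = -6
First-order linear with linear forcing.
Homogeneous solution: T_h(n) = A·(7)^n.
Try particular T_p(n) = pn + q. Substituting:
  pn + q = 7(p(n-1) + q) - 3n - 5.
Matching the n-coefficient: p = 7p - 3 ⇒ p = \frac{1}{2}.
Matching constants: q = -7p + 7q - 5 ⇒ q = \frac{17}{12}.
General: T(n) = A·(7)^n + \frac{n}{2} + \frac{17}{12}.
Apply T(0) = -6: A + \frac{17}{12} = -6 ⇒ A = - \frac{89}{12}.
So T(n) = - \frac{89 \cdot 7^{n}}{12} + \frac{n}{2} + \frac{17}{12}.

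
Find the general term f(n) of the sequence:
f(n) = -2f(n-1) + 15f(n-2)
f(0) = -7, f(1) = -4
Characteristic equation: x² + 2x - 15 = 0, which factors as (x - (-5))(x - (3)) = 0.
Roots r₁ = -5, r₂ = 3 (distinct).
General solution: f(n) = A·(-5)^n + B·(3)^n.
From f(0) = -7: A + B = -7.
From f(1) = -4: -5A + 3B = -4.
Solving: A = - \frac{17}{8}, B = - \frac{39}{8}.
So f(n) = - \frac{17 \left(-5\right)^{n}}{8} - \frac{39 \cdot 3^{n}}{8}.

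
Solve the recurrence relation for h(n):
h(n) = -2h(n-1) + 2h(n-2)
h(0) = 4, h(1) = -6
Characteristic equation: x² + 2x - 2 = 0.
Discriminant Δ = (-2)² + 4·(2) = 12.
Roots r₁,₂ = (-2 ± √12)/2, so r₁ = -1 + \sqrt{3}, r₂ = - \sqrt{3} - 1.
General solution: h(n) = A·r₁^n + B·r₂^n.
From the initial conditions, A + B = 4 and r₁A + r₂B = -6.
Since r₁ - r₂ = √12: A = (-6 - (4)r₂)/√12 = 2 - \frac{\sqrt{3}}{3}, and B = 4 - A = \frac{\sqrt{3}}{3} + 2.
So h(n) = \left(2 - \frac{\sqrt{3}}{3}\right)\left(-1 + \sqrt{3}\right)^n + \left(\frac{\sqrt{3}}{3} + 2\right)\left(- \sqrt{3} - 1\right)^n.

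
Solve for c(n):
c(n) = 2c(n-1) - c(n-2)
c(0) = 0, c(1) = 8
Characteristic equation: x² - 2x + 1 = 0, which is (x - (1))².
Repeated root r = 1.
General solution: c(n) = (A + Bn)·(1)^n.
From c(0) = 0: A = 0.
From c(1) = 8: (A + B)·(1) = 8 ⇒ B = 8.
So c(n) = \left(8 n\right) \cdot (1)^n.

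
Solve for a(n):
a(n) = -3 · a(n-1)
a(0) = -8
Pure geometric recurrence with ratio -3.
By induction a(n) = a(0) · (-3)^n = - 8 \left(-3\right)^{n}.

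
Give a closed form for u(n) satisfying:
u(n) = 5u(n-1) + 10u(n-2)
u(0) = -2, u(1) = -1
Characteristic equation: x² - 5x - 10 = 0.
Discriminant Δ = (5)² + 4·(10) = 65.
Roots r₁,₂ = (5 ± √65)/2, so r₁ = \frac{5}{2} + \frac{\sqrt{65}}{2}, r₂ = \frac{5}{2} - \frac{\sqrt{65}}{2}.
General solution: u(n) = A·r₁^n + B·r₂^n.
From the initial conditions, A + B = -2 and r₁A + r₂B = -1.
Since r₁ - r₂ = √65: A = (-1 - (-2)r₂)/√65 = -1 + \frac{4 \sqrt{65}}{65}, and B = -2 - A = -1 - \frac{4 \sqrt{65}}{65}.
So u(n) = \left(-1 + \frac{4 \sqrt{65}}{65}\right)\left(\frac{5}{2} + \frac{\sqrt{65}}{2}\right)^n + \left(-1 - \frac{4 \sqrt{65}}{65}\right)\left(\frac{5}{2} - \frac{\sqrt{65}}{2}\right)^n.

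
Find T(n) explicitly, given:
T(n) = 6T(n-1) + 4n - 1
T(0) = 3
First-order linear with linear forcing.
Homogeneous solution: T_h(n) = A·(6)^n.
Try particular T_p(n) = pn + q. Substituting:
  pn + q = 6(p(n-1) + q) + 4n - 1.
Matching the n-coefficient: p = 6p + 4 ⇒ p = - \frac{4}{5}.
Matching constants: q = -6p + 6q - 1 ⇒ q = - \frac{19}{25}.
General: T(n) = A·(6)^n - \frac{4 n}{5} - \frac{19}{25}.
Apply T(0) = 3: A - \frac{19}{25} = 3 ⇒ A = \frac{94}{25}.
So T(n) = \frac{94 \cdot 6^{n}}{25} - \frac{4 n}{5} - \frac{19}{25}.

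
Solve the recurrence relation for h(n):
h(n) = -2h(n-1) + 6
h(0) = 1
First-order linear non-homogeneous.
Homogeneous solution: h_h(n) = A·(-2)^n.
Try constant particular solution h_p = K: K = -2K + 6 ⇒ K = 2.
General: h(n) = A·(-2)^n + 2.
Apply h(0) = 1: A + 2 = 1 ⇒ A = -1.
So h(n) = 2 - \left(-2\right)^{n}.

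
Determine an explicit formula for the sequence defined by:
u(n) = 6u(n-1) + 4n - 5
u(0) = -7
First-order linear with linear forcing.
Homogeneous solution: u_h(n) = A·(6)^n.
Try particular u_p(n) = pn + q. Substituting:
  pn + q = 6(p(n-1) + q) + 4n - 5.
Matching the n-coefficient: p = 6p + 4 ⇒ p = - \frac{4}{5}.
Matching constants: q = -6p + 6q - 5 ⇒ q = \frac{1}{25}.
General: u(n) = A·(6)^n - \frac{4 n}{5} + \frac{1}{25}.
Apply u(0) = -7: A + \frac{1}{25} = -7 ⇒ A = - \frac{176}{25}.
So u(n) = - \frac{176 \cdot 6^{n}}{25} - \frac{4 n}{5} + \frac{1}{25}.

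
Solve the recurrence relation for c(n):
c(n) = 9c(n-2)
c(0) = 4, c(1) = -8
Characteristic equation: x² - 9 = 0, which factors as (x - (3))(x - (-3)) = 0.
Roots r₁ = 3, r₂ = -3 (distinct).
General solution: c(n) = A·(3)^n + B·(-3)^n.
From c(0) = 4: A + B = 4.
From c(1) = -8: 3A - 3B = -8.
Solving: A = \frac{2}{3}, B = \frac{10}{3}.
So c(n) = \frac{10 \left(-3\right)^{n}}{3} + \frac{2 \cdot 3^{n}}{3}.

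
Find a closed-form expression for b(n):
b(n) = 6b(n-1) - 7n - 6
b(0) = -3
First-order linear with linear forcing.
Homogeneous solution: b_h(n) = A·(6)^n.
Try particular b_p(n) = pn + q. Substituting:
  pn + q = 6(p(n-1) + q) - 7n - 6.
Matching the n-coefficient: p = 6p - 7 ⇒ p = \frac{7}{5}.
Matching constants: q = -6p + 6q - 6 ⇒ q = \frac{72}{25}.
General: b(n) = A·(6)^n + \frac{7 n}{5} + \frac{72}{25}.
Apply b(0) = -3: A + \frac{72}{25} = -3 ⇒ A = - \frac{147}{25}.
So b(n) = - \frac{147 \cdot 6^{n}}{25} + \frac{7 n}{5} + \frac{72}{25}.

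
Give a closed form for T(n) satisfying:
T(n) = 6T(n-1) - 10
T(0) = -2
First-order linear non-homogeneous.
Homogeneous solution: T_h(n) = A·(6)^n.
Try constant particular solution T_p = K: K = 6K - 10 ⇒ K = 2.
General: T(n) = A·(6)^n + 2.
Apply T(0) = -2: A + 2 = -2 ⇒ A = -4.
So T(n) = 2 - 4 \cdot 6^{n}.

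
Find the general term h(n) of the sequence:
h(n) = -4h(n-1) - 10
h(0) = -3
First-order linear non-homogeneous.
Homogeneous solution: h_h(n) = A·(-4)^n.
Try constant particular solution h_p = K: K = -4K - 10 ⇒ K = -2.
General: h(n) = A·(-4)^n - 2.
Apply h(0) = -3: A - 2 = -3 ⇒ A = -1.
So h(n) = - \left(-4\right)^{n} - 2.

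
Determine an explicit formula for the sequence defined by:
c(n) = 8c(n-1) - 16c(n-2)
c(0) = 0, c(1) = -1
Characteristic equation: x² - 8x + 16 = 0, which is (x - (4))².
Repeated root r = 4.
General solution: c(n) = (A + Bn)·(4)^n.
From c(0) = 0: A = 0.
From c(1) = -1: (A + B)·(4) = -1 ⇒ B = - \frac{1}{4}.
So c(n) = \left(- \frac{n}{4}\right) \cdot (4)^n.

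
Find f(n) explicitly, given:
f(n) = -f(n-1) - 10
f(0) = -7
First-order linear non-homogeneous.
Homogeneous solution: f_h(n) = A·(-1)^n.
Try constant particular solution f_p = K: K = -K - 10 ⇒ K = -5.
General: f(n) = A·(-1)^n - 5.
Apply f(0) = -7: A - 5 = -7 ⇒ A = -2.
So f(n) = - 2 \left(-1\right)^{n} - 5.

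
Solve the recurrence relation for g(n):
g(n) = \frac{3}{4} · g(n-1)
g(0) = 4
Pure geometric recurrence with ratio \frac{3}{4}.
By induction g(n) = g(0) · (\frac{3}{4})^n = 4 \left(\frac{3}{4}\right)^{n}.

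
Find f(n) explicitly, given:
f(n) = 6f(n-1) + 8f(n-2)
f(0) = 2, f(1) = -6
Characteristic equation: x² - 6x - 8 = 0.
Discriminant Δ = (6)² + 4·(8) = 68.
Roots r₁,₂ = (6 ± √68)/2, so r₁ = 3 + \sqrt{17}, r₂ = 3 - \sqrt{17}.
General solution: f(n) = A·r₁^n + B·r₂^n.
From the initial conditions, A + B = 2 and r₁A + r₂B = -6.
Since r₁ - r₂ = √68: A = (-6 - (2)r₂)/√68 = 1 - \frac{6 \sqrt{17}}{17}, and B = 2 - A = 1 + \frac{6 \sqrt{17}}{17}.
So f(n) = \left(1 - \frac{6 \sqrt{17}}{17}\right)\left(3 + \sqrt{17}\right)^n + \left(1 + \frac{6 \sqrt{17}}{17}\right)\left(3 - \sqrt{17}\right)^n.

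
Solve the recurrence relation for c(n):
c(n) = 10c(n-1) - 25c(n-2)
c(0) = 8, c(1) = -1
Characteristic equation: x² - 10x + 25 = 0, which is (x - (5))².
Repeated root r = 5.
General solution: c(n) = (A + Bn)·(5)^n.
From c(0) = 8: A = 8.
From c(1) = -1: (A + B)·(5) = -1 ⇒ B = - \frac{41}{5}.
So c(n) = \left(8 - \frac{41 n}{5}\right) \cdot (5)^n.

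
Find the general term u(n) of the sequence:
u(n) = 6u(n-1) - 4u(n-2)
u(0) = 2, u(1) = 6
Characteristic equation: x² - 6x + 4 = 0.
Discriminant Δ = (6)² + 4·(-4) = 20.
Roots r₁,₂ = (6 ± √20)/2, so r₁ = \sqrt{5} + 3, r₂ = 3 - \sqrt{5}.
General solution: u(n) = A·r₁^n + B·r₂^n.
From the initial conditions, A + B = 2 and r₁A + r₂B = 6.
Since r₁ - r₂ = √20: A = (6 - (2)r₂)/√20 = 1, and B = 2 - A = 1.
So u(n) = \left(1\right)\left(\sqrt{5} + 3\right)^n + \left(1\right)\left(3 - \sqrt{5}\right)^n.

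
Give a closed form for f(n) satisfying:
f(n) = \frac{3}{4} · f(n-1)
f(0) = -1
Pure geometric recurrence with ratio \frac{3}{4}.
By induction f(n) = f(0) · (\frac{3}{4})^n = - \left(\frac{3}{4}\right)^{n}.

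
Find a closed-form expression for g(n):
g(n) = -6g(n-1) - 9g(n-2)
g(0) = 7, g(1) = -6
Characteristic equation: x² + 6x + 9 = 0, which is (x - (-3))².
Repeated root r = -3.
General solution: g(n) = (A + Bn)·(-3)^n.
From g(0) = 7: A = 7.
From g(1) = -6: (A + B)·(-3) = -6 ⇒ B = -5.
So g(n) = \left(7 - 5 n\right) \cdot (-3)^n.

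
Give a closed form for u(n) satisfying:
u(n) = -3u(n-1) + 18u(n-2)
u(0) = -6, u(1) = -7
Characteristic equation: x² + 3x - 18 = 0, which factors as (x - (3))(x - (-6)) = 0.
Roots r₁ = 3, r₂ = -6 (distinct).
General solution: u(n) = A·(3)^n + B·(-6)^n.
From u(0) = -6: A + B = -6.
From u(1) = -7: 3A - 6B = -7.
Solving: A = - \frac{43}{9}, B = - \frac{11}{9}.
So u(n) = - \frac{11 \left(-6\right)^{n}}{9} - \frac{43 \cdot 3^{n}}{9}.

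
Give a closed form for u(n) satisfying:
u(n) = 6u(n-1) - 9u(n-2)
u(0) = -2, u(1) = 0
Characteristic equation: x² - 6x + 9 = 0, which is (x - (3))².
Repeated root r = 3.
General solution: u(n) = (A + Bn)·(3)^n.
From u(0) = -2: A = -2.
From u(1) = 0: (A + B)·(3) = 0 ⇒ B = 2.
So u(n) = \left(2 n - 2\right) \cdot (3)^n.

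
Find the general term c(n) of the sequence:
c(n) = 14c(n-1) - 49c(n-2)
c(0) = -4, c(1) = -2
Characteristic equation: x² - 14x + 49 = 0, which is (x - (7))².
Repeated root r = 7.
General solution: c(n) = (A + Bn)·(7)^n.
From c(0) = -4: A = -4.
From c(1) = -2: (A + B)·(7) = -2 ⇒ B = \frac{26}{7}.
So c(n) = \left(\frac{26 n}{7} - 4\right) \cdot (7)^n.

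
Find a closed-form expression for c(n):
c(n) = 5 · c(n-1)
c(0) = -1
Pure geometric recurrence with ratio 5.
By induction c(n) = c(0) · (5)^n = - 5^{n}.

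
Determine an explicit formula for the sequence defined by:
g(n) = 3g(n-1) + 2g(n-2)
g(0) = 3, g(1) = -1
Characteristic equation: x² - 3x - 2 = 0.
Discriminant Δ = (3)² + 4·(2) = 17.
Roots r₁,₂ = (3 ± √17)/2, so r₁ = \frac{3}{2} + \frac{\sqrt{17}}{2}, r₂ = \frac{3}{2} - \frac{\sqrt{17}}{2}.
General solution: g(n) = A·r₁^n + B·r₂^n.
From the initial conditions, A + B = 3 and r₁A + r₂B = -1.
Since r₁ - r₂ = √17: A = (-1 - (3)r₂)/√17 = \frac{3}{2} - \frac{11 \sqrt{17}}{34}, and B = 3 - A = \frac{11 \sqrt{17}}{34} + \frac{3}{2}.
So g(n) = \left(\frac{3}{2} - \frac{11 \sqrt{17}}{34}\right)\left(\frac{3}{2} + \frac{\sqrt{17}}{2}\right)^n + \left(\frac{11 \sqrt{17}}{34} + \frac{3}{2}\right)\left(\frac{3}{2} - \frac{\sqrt{17}}{2}\right)^n.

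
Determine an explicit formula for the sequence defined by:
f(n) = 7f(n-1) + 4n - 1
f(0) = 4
First-order linear with linear forcing.
Homogeneous solution: f_h(n) = A·(7)^n.
Try particular f_p(n) = pn + q. Substituting:
  pn + q = 7(p(n-1) + q) + 4n - 1.
Matching the n-coefficient: p = 7p + 4 ⇒ p = - \frac{2}{3}.
Matching constants: q = -7p + 7q - 1 ⇒ q = - \frac{11}{18}.
General: f(n) = A·(7)^n - \frac{2 n}{3} - \frac{11}{18}.
Apply f(0) = 4: A - \frac{11}{18} = 4 ⇒ A = \frac{83}{18}.
So f(n) = \frac{83 \cdot 7^{n}}{18} - \frac{2 n}{3} - \frac{11}{18}.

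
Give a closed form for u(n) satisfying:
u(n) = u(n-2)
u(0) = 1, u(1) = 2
Characteristic equation: x² - 1 = 0, which factors as (x - (-1))(x - (1)) = 0.
Roots r₁ = -1, r₂ = 1 (distinct).
General solution: u(n) = A·(-1)^n + B·(1)^n.
From u(0) = 1: A + B = 1.
From u(1) = 2: -A + B = 2.
Solving: A = - \frac{1}{2}, B = \frac{3}{2}.
So u(n) = \frac{3}{2} - \frac{\left(-1\right)^{n}}{2}.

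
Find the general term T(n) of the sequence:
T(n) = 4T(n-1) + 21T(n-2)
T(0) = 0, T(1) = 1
Characteristic equation: x² - 4x - 21 = 0, which factors as (x - (7))(x - (-3)) = 0.
Roots r₁ = 7, r₂ = -3 (distinct).
General solution: T(n) = A·(7)^n + B·(-3)^n.
From T(0) = 0: A + B = 0.
From T(1) = 1: 7A - 3B = 1.
Solving: A = \frac{1}{10}, B = - \frac{1}{10}.
So T(n) = - \frac{\left(-3\right)^{n}}{10} + \frac{7^{n}}{10}.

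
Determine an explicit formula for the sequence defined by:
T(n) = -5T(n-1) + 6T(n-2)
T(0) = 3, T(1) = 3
Characteristic equation: x² + 5x - 6 = 0, which factors as (x - (1))(x - (-6)) = 0.
Roots r₁ = 1, r₂ = -6 (distinct).
General solution: T(n) = A·(1)^n + B·(-6)^n.
From T(0) = 3: A + B = 3.
From T(1) = 3: A - 6B = 3.
Solving: A = 3, B = 0.
So T(n) = 3.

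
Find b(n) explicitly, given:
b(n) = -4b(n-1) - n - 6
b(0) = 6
First-order linear with linear forcing.
Homogeneous solution: b_h(n) = A·(-4)^n.
Try particular b_p(n) = pn + q. Substituting:
  pn + q = -4(p(n-1) + q) - n - 6.
Matching the n-coefficient: p = -4p - 1 ⇒ p = - \frac{1}{5}.
Matching constants: q = 4p - 4q - 6 ⇒ q = - \frac{34}{25}.
General: b(n) = A·(-4)^n - \frac{n}{5} - \frac{34}{25}.
Apply b(0) = 6: A - \frac{34}{25} = 6 ⇒ A = \frac{184}{25}.
So b(n) = \frac{184 \left(-4\right)^{n}}{25} - \frac{n}{5} - \frac{34}{25}.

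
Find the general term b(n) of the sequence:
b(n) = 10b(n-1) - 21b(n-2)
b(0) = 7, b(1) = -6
Characteristic equation: x² - 10x + 21 = 0, which factors as (x - (7))(x - (3)) = 0.
Roots r₁ = 7, r₂ = 3 (distinct).
General solution: b(n) = A·(7)^n + B·(3)^n.
From b(0) = 7: A + B = 7.
From b(1) = -6: 7A + 3B = -6.
Solving: A = - \frac{27}{4}, B = \frac{55}{4}.
So b(n) = \frac{55 \cdot 3^{n}}{4} - \frac{27 \cdot 7^{n}}{4}.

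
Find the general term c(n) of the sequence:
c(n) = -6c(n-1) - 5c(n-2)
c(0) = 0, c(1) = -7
Characteristic equation: x² + 6x + 5 = 0, which factors as (x - (-5))(x - (-1)) = 0.
Roots r₁ = -5, r₂ = -1 (distinct).
General solution: c(n) = A·(-5)^n + B·(-1)^n.
From c(0) = 0: A + B = 0.
From c(1) = -7: -5A - B = -7.
Solving: A = \frac{7}{4}, B = - \frac{7}{4}.
So c(n) = - \frac{7 \left(-1\right)^{n}}{4} + \frac{7 \left(-5\right)^{n}}{4}.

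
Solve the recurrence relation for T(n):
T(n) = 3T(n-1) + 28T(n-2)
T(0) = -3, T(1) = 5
Characteristic equation: x² - 3x - 28 = 0, which factors as (x - (7))(x - (-4)) = 0.
Roots r₁ = 7, r₂ = -4 (distinct).
General solution: T(n) = A·(7)^n + B·(-4)^n.
From T(0) = -3: A + B = -3.
From T(1) = 5: 7A - 4B = 5.
Solving: A = - \frac{7}{11}, B = - \frac{26}{11}.
So T(n) = - \frac{26 \left(-4\right)^{n}}{11} - \frac{7 \cdot 7^{n}}{11}.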